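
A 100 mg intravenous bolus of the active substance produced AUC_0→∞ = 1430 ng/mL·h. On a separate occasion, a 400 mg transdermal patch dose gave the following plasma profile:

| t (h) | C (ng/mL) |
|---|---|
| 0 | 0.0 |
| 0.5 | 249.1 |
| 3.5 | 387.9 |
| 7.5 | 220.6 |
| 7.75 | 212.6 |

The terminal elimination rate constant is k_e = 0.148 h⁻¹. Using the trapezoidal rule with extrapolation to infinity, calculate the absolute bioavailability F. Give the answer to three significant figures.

F = 0.651

Trapezoidal AUC_0→7.75 (transdermal patch):
  [0→0.5]: (0.0+249.1)/2 × 0.5 = 62.275
  [0.5→3.5]: (249.1+387.9)/2 × 3 = 955.5
  [3.5→7.5]: (387.9+220.6)/2 × 4 = 1217.0
  [7.5→7.75]: (220.6+212.6)/2 × 0.25 = 54.15
  Sum = 2288.925 ng/mL·h
Tail: C_last/k_e = 212.6/0.148 = 1436.486
AUC_0→∞ (transdermal patch) = 2288.925 + 1436.486 = 3725.411 ng/mL·h
F = (AUC_ev/D_ev)/(AUC_iv/D_iv) = (3725.411/400)/(1430/100) = 9.3135275/14.3 = 0.6513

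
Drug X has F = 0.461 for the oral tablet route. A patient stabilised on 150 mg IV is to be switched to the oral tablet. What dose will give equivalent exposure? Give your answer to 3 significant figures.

For equal systemic exposure: F × D_ev = D_iv
D_ev = D_iv / F = 150 / 0.461 = 325.38 mg

D_oral = 325 mg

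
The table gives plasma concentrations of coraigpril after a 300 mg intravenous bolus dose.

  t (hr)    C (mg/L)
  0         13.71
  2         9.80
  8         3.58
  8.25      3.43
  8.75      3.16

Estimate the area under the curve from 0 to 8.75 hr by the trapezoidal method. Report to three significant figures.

Trapezoidal AUC_0→8.75:
  [0→2]: (13.71+9.80)/2 × 2 = 23.51
  [2→8]: (9.80+3.58)/2 × 6 = 40.14
  [8→8.25]: (3.58+3.43)/2 × 0.25 = 0.87625
  [8.25→8.75]: (3.43+3.16)/2 × 0.5 = 1.6475
  Sum = 66.17375 mg/L·hr

AUC = 66.2 mg/L·hr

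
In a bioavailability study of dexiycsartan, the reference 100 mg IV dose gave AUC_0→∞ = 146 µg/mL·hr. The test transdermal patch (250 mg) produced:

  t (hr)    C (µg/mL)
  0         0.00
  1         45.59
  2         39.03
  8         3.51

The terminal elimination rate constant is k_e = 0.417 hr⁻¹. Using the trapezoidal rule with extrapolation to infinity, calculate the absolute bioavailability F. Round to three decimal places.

Trapezoidal AUC_0→8 (transdermal patch):
  [0→1]: (0.00+45.59)/2 × 1 = 22.795
  [1→2]: (45.59+39.03)/2 × 1 = 42.31
  [2→8]: (39.03+3.51)/2 × 6 = 127.62
  Sum = 192.725 µg/mL·hr
Tail: C_last/k_e = 3.51/0.417 = 8.417
AUC_0→∞ (transdermal patch) = 192.725 + 8.417 = 201.142 µg/mL·hr
F = (AUC_ev/D_ev)/(AUC_iv/D_iv) = (201.142/250)/(146/100) = 0.804568/1.46 = 0.5511

F = 0.551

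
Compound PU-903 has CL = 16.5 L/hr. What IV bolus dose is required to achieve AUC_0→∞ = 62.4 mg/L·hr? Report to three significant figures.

Dose_iv = CL × AUC_0→∞
     = 16.5 × 62.4 = 1029.6 mg

Dose = 1030 mg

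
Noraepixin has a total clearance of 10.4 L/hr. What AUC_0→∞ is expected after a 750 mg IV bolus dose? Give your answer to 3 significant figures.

AUC_0→∞ = Dose_iv / CL
        = 750 / 10.4 = 72.1154 mg/L·hr

AUC = 72.1 mg/L·hr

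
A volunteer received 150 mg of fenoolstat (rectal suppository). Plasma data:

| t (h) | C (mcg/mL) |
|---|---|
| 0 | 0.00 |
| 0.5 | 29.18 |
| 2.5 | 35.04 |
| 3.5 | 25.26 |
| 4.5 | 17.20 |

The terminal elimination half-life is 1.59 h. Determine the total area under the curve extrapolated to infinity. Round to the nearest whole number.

Trapezoidal AUC_0→4.5:
  [0→0.5]: (0.00+29.18)/2 × 0.5 = 7.295
  [0.5→2.5]: (29.18+35.04)/2 × 2 = 64.22
  [2.5→3.5]: (35.04+25.26)/2 × 1 = 30.15
  [3.5→4.5]: (25.26+17.20)/2 × 1 = 21.23
  Sum = 122.895 mcg/mL·h
k_e = ln2 / t½ = 0.693147 / 1.59 = 0.4359 h^-1
Extrapolated tail: C_last / k_e = 17.20 / 0.4359 = 39.459
AUC_0→∞ = 122.895 + 39.459 = 162.354 mcg/mL·h

AUC = 162 mcg/mL·h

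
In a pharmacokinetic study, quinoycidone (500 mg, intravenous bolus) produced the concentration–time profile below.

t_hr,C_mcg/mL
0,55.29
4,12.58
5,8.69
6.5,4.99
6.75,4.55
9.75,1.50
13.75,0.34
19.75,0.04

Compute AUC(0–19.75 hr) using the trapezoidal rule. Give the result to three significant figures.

AUC = 172 mcg/mL·hr

Trapezoidal AUC_0→19.75:
  [0→4]: (55.29+12.58)/2 × 4 = 135.74
  [4→5]: (12.58+8.69)/2 × 1 = 10.635
  [5→6.5]: (8.69+4.99)/2 × 1.5 = 10.26
  [6.5→6.75]: (4.99+4.55)/2 × 0.25 = 1.1925
  [6.75→9.75]: (4.55+1.50)/2 × 3 = 9.075
  [9.75→13.75]: (1.50+0.34)/2 × 4 = 3.68
  [13.75→19.75]: (0.34+0.04)/2 × 6 = 1.14
  Sum = 171.7225 mcg/mL·hr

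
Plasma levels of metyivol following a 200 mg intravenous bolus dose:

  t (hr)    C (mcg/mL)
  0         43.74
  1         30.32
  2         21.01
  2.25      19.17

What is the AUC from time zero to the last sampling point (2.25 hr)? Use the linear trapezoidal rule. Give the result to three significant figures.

AUC = 67.7 mcg/mL·hr

Trapezoidal AUC_0→2.25:
  [0→1]: (43.74+30.32)/2 × 1 = 37.03
  [1→2]: (30.32+21.01)/2 × 1 = 25.665
  [2→2.25]: (21.01+19.17)/2 × 0.25 = 5.0225
  Sum = 67.7175 mcg/mL·hr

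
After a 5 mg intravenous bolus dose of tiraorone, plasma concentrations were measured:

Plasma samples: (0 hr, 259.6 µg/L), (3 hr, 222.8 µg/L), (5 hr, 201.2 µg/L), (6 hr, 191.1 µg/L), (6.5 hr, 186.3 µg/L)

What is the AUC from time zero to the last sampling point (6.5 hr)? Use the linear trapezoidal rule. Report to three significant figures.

AUC = 1440 µg/L·hr

Trapezoidal AUC_0→6.5:
  [0→3]: (259.6+222.8)/2 × 3 = 723.6
  [3→5]: (222.8+201.2)/2 × 2 = 424.0
  [5→6]: (201.2+191.1)/2 × 1 = 196.15
  [6→6.5]: (191.1+186.3)/2 × 0.5 = 94.35
  Sum = 1438.1 µg/L·hr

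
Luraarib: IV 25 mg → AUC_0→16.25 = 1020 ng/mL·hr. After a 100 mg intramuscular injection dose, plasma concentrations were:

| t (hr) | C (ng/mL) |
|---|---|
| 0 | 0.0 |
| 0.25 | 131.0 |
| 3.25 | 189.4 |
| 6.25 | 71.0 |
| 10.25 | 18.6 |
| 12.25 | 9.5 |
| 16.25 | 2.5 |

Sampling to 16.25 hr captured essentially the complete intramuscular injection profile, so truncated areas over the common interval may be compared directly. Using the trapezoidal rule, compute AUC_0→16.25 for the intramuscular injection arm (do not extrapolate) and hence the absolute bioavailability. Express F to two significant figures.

Trapezoidal AUC_0→16.25 (intramuscular injection):
  [0→0.25]: (0.0+131.0)/2 × 0.25 = 16.375
  [0.25→3.25]: (131.0+189.4)/2 × 3 = 480.6
  [3.25→6.25]: (189.4+71.0)/2 × 3 = 390.6
  [6.25→10.25]: (71.0+18.6)/2 × 4 = 179.2
  [10.25→12.25]: (18.6+9.5)/2 × 2 = 28.1
  [12.25→16.25]: (9.5+2.5)/2 × 4 = 24.0
  Sum = 1118.875 ng/mL·hr
F = (AUC_ev/D_ev)/(AUC_iv/D_iv) = (1118.875/100)/(1020/25) = 11.18875/40.8 = 0.2742

F = 0.27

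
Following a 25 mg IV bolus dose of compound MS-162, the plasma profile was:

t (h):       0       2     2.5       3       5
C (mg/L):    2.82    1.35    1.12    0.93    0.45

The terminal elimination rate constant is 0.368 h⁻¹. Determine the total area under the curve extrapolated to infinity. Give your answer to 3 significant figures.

Trapezoidal AUC_0→5:
  [0→2]: (2.82+1.35)/2 × 2 = 4.17
  [2→2.5]: (1.35+1.12)/2 × 0.5 = 0.6175
  [2.5→3]: (1.12+0.93)/2 × 0.5 = 0.5125
  [3→5]: (0.93+0.45)/2 × 2 = 1.38
  Sum = 6.68 mg/L·h
Extrapolated tail: C_last / k_e = 0.45 / 0.368 = 1.223
AUC_0→∞ = 6.68 + 1.223 = 7.903 mg/L·h

AUC = 7.90 mg/L·h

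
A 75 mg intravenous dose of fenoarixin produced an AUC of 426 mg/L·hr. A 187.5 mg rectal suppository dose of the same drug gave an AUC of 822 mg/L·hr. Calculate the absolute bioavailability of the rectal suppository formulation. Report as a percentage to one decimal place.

F = 77.2%

F = (AUC_ev / D_ev) / (AUC_iv / D_iv)
  = (822/187.5) / (426/75)
  = 4.384 / 5.68 = 0.7718
  = 77.18%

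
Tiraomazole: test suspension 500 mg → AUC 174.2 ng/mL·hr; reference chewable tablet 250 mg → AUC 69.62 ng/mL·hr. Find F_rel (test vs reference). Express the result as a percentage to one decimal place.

F_rel = (AUC_test/D_test) / (AUC_ref/D_ref)
      = (174.2/500) / (69.62/250)
      = 0.3484 / 0.27848 = 1.2511 = 125.11%

F_rel = 125.1%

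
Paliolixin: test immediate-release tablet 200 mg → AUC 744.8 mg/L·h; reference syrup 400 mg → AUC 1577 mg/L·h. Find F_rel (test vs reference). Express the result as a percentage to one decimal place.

F_rel = 94.5%

F_rel = (AUC_test/D_test) / (AUC_ref/D_ref)
      = (744.8/200) / (1577/400)
      = 3.724 / 3.9425 = 0.9446 = 94.46%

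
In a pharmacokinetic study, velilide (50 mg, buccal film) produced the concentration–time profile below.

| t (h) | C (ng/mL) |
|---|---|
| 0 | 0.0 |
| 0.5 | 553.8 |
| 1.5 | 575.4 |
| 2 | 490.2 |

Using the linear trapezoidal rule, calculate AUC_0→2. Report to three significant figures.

Trapezoidal AUC_0→2:
  [0→0.5]: (0.0+553.8)/2 × 0.5 = 138.45
  [0.5→1.5]: (553.8+575.4)/2 × 1 = 564.6
  [1.5→2]: (575.4+490.2)/2 × 0.5 = 266.4
  Sum = 969.45 ng/mL·h

AUC = 969 ng/mL·h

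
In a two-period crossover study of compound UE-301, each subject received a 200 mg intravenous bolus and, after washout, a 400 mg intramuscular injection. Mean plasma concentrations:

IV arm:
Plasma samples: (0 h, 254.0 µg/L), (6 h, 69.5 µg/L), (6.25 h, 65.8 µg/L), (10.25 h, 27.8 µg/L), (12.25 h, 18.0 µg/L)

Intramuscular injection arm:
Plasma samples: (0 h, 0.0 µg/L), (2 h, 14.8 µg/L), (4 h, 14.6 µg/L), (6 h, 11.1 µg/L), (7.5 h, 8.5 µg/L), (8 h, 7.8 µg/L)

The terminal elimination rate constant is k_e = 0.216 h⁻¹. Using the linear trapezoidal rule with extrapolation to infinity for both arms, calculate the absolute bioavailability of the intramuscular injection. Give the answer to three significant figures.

Trapezoidal AUC_0→12.25 (IV):
  [0→6]: (254.0+69.5)/2 × 6 = 970.5
  [6→6.25]: (69.5+65.8)/2 × 0.25 = 16.9125
  [6.25→10.25]: (65.8+27.8)/2 × 4 = 187.2
  [10.25→12.25]: (27.8+18.0)/2 × 2 = 45.8
  Sum = 1220.4125 µg/L·h
IV tail: 18.0/0.216 = 83.333; AUC_iv,0→∞ = 1220.4125 + 83.333 = 1303.7455 µg/L·h
Trapezoidal AUC_0→8 (intramuscular injection):
  [0→2]: (0.0+14.8)/2 × 2 = 14.8
  [2→4]: (14.8+14.6)/2 × 2 = 29.4
  [4→6]: (14.6+11.1)/2 × 2 = 25.7
  [6→7.5]: (11.1+8.5)/2 × 1.5 = 14.7
  [7.5→8]: (8.5+7.8)/2 × 0.5 = 4.075
  Sum = 88.675 µg/L·h
intramuscular injection tail: 7.8/0.216 = 36.111; AUC_ev,0→∞ = 88.675 + 36.111 = 124.786 µg/L·h
F = (AUC_ev/D_ev)/(AUC_iv/D_iv) = (124.786/400)/(1303.7455/200) = 0.311965/6.5187275 = 0.0479

F = 0.0479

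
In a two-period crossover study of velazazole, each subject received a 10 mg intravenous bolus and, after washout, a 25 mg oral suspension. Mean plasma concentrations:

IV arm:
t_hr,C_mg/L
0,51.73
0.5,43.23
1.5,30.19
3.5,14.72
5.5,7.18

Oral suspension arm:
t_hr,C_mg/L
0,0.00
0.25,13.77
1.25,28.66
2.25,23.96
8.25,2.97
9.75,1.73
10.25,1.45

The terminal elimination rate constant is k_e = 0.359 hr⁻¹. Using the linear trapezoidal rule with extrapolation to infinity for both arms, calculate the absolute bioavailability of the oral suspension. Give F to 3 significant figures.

F = 0.376

Trapezoidal AUC_0→5.5 (IV):
  [0→0.5]: (51.73+43.23)/2 × 0.5 = 23.74
  [0.5→1.5]: (43.23+30.19)/2 × 1 = 36.71
  [1.5→3.5]: (30.19+14.72)/2 × 2 = 44.91
  [3.5→5.5]: (14.72+7.18)/2 × 2 = 21.9
  Sum = 127.26 mg/L·hr
IV tail: 7.18/0.359 = 20.000; AUC_iv,0→∞ = 127.26 + 20.000 = 147.26 mg/L·hr
Trapezoidal AUC_0→10.25 (oral suspension):
  [0→0.25]: (0.00+13.77)/2 × 0.25 = 1.72125
  [0.25→1.25]: (13.77+28.66)/2 × 1 = 21.215
  [1.25→2.25]: (28.66+23.96)/2 × 1 = 26.31
  [2.25→8.25]: (23.96+2.97)/2 × 6 = 80.79
  [8.25→9.75]: (2.97+1.73)/2 × 1.5 = 3.525
  [9.75→10.25]: (1.73+1.45)/2 × 0.5 = 0.795
  Sum = 134.35625 mg/L·hr
oral suspension tail: 1.45/0.359 = 4.039; AUC_ev,0→∞ = 134.35625 + 4.039 = 138.39525 mg/L·hr
F = (AUC_ev/D_ev)/(AUC_iv/D_iv) = (138.39525/25)/(147.26/10) = 5.53581/14.726 = 0.3759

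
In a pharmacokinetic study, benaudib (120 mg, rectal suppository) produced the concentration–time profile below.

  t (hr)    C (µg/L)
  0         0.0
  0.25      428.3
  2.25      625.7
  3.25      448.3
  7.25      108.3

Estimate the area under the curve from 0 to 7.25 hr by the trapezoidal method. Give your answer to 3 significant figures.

AUC = 2760 µg/L·hr

Trapezoidal AUC_0→7.25:
  [0→0.25]: (0.0+428.3)/2 × 0.25 = 53.5375
  [0.25→2.25]: (428.3+625.7)/2 × 2 = 1054.0
  [2.25→3.25]: (625.7+448.3)/2 × 1 = 537.0
  [3.25→7.25]: (448.3+108.3)/2 × 4 = 1113.2
  Sum = 2757.7375 µg/L·hr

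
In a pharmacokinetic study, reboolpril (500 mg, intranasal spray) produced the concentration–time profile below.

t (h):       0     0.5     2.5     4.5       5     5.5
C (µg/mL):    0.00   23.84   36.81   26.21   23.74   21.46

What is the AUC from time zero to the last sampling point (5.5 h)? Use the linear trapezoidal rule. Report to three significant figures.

Trapezoidal AUC_0→5.5:
  [0→0.5]: (0.00+23.84)/2 × 0.5 = 5.96
  [0.5→2.5]: (23.84+36.81)/2 × 2 = 60.65
  [2.5→4.5]: (36.81+26.21)/2 × 2 = 63.02
  [4.5→5]: (26.21+23.74)/2 × 0.5 = 12.4875
  [5→5.5]: (23.74+21.46)/2 × 0.5 = 11.3
  Sum = 153.4175 µg/mL·h

AUC = 153 µg/mL·h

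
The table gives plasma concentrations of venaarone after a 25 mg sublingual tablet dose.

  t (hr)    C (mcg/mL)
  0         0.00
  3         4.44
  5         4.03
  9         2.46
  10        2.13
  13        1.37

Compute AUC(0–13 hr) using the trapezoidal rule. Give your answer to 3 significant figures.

AUC = 35.7 mcg/mL·hr

Trapezoidal AUC_0→13:
  [0→3]: (0.00+4.44)/2 × 3 = 6.66
  [3→5]: (4.44+4.03)/2 × 2 = 8.47
  [5→9]: (4.03+2.46)/2 × 4 = 12.98
  [9→10]: (2.46+2.13)/2 × 1 = 2.295
  [10→13]: (2.13+1.37)/2 × 3 = 5.25
  Sum = 35.655 mcg/mL·hr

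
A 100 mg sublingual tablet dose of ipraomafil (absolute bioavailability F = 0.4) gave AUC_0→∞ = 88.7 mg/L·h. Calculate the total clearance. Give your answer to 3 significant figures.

CL = F × Dose / AUC_0→∞
   = 0.4 × 100 / 88.7 = 0.450958 L/h

CL = 0.451 L/h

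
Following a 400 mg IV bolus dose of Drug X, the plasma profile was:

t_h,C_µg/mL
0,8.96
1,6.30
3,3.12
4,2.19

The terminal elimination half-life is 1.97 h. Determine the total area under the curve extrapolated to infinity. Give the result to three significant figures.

AUC = 25.9 µg/mL·h

Trapezoidal AUC_0→4:
  [0→1]: (8.96+6.30)/2 × 1 = 7.63
  [1→3]: (6.30+3.12)/2 × 2 = 9.42
  [3→4]: (3.12+2.19)/2 × 1 = 2.655
  Sum = 19.705 µg/mL·h
k_e = ln2 / t½ = 0.693147 / 1.97 = 0.3519 h^-1
Extrapolated tail: C_last / k_e = 2.19 / 0.3519 = 6.223
AUC_0→∞ = 19.705 + 6.223 = 25.928 µg/mL·h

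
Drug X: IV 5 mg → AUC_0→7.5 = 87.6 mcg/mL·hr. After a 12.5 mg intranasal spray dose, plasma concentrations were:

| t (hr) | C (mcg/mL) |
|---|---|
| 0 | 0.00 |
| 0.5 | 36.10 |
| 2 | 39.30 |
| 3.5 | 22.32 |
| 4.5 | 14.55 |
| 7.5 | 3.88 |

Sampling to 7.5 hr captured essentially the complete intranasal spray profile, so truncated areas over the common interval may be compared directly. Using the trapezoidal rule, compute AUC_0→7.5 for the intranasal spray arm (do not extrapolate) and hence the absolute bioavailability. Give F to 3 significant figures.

F = 0.721

Trapezoidal AUC_0→7.5 (intranasal spray):
  [0→0.5]: (0.00+36.10)/2 × 0.5 = 9.025
  [0.5→2]: (36.10+39.30)/2 × 1.5 = 56.55
  [2→3.5]: (39.30+22.32)/2 × 1.5 = 46.215
  [3.5→4.5]: (22.32+14.55)/2 × 1 = 18.435
  [4.5→7.5]: (14.55+3.88)/2 × 3 = 27.645
  Sum = 157.87 mcg/mL·hr
F = (AUC_ev/D_ev)/(AUC_iv/D_iv) = (157.87/12.5)/(87.6/5) = 12.6296/17.52 = 0.7209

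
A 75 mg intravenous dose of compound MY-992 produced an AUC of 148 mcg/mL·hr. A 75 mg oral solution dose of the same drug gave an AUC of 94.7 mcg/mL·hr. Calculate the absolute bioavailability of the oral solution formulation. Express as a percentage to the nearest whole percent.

F = 64%

F = (AUC_ev / D_ev) / (AUC_iv / D_iv)
  = (94.7/75) / (148/75)
  = 1.26267 / 1.97333 = 0.6399
  = 63.99%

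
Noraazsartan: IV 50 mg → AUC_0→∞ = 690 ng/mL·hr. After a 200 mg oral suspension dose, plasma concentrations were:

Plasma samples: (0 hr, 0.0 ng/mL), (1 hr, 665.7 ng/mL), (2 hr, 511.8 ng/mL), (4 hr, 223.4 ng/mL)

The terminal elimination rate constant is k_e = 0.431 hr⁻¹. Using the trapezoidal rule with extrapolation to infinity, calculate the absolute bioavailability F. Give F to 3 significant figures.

Trapezoidal AUC_0→4 (oral suspension):
  [0→1]: (0.0+665.7)/2 × 1 = 332.85
  [1→2]: (665.7+511.8)/2 × 1 = 588.75
  [2→4]: (511.8+223.4)/2 × 2 = 735.2
  Sum = 1656.8 ng/mL·hr
Tail: C_last/k_e = 223.4/0.431 = 518.329
AUC_0→∞ (oral suspension) = 1656.8 + 518.329 = 2175.129 ng/mL·hr
F = (AUC_ev/D_ev)/(AUC_iv/D_iv) = (2175.129/200)/(690/50) = 10.875645/13.8 = 0.7881

F = 0.788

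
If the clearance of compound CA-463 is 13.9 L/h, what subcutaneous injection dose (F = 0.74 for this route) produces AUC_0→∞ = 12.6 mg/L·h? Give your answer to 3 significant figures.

Dose = 237 mg

Dose = CL × AUC_0→∞ / F
     = 13.9 × 12.6 / 0.74 = 236.676 mg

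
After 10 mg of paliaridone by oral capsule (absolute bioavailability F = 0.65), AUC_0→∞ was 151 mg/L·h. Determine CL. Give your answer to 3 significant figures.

CL = F × Dose / AUC_0→∞
   = 0.65 × 10 / 151 = 0.0430464 L/h

CL = 0.0430 L/h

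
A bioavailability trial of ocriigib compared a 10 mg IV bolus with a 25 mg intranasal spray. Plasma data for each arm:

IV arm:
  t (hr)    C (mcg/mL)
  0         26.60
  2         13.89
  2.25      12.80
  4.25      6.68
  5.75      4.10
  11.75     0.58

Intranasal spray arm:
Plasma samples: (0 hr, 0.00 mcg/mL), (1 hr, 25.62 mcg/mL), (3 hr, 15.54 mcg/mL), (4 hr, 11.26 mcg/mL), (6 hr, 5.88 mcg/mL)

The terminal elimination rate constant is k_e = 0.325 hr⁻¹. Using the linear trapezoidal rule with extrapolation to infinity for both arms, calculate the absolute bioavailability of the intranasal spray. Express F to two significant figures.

F = 0.47

Trapezoidal AUC_0→11.75 (IV):
  [0→2]: (26.60+13.89)/2 × 2 = 40.49
  [2→2.25]: (13.89+12.80)/2 × 0.25 = 3.33625
  [2.25→4.25]: (12.80+6.68)/2 × 2 = 19.48
  [4.25→5.75]: (6.68+4.10)/2 × 1.5 = 8.085
  [5.75→11.75]: (4.10+0.58)/2 × 6 = 14.04
  Sum = 85.43125 mcg/mL·hr
IV tail: 0.58/0.325 = 1.785; AUC_iv,0→∞ = 85.43125 + 1.785 = 87.21625 mcg/mL·hr
Trapezoidal AUC_0→6 (intranasal spray):
  [0→1]: (0.00+25.62)/2 × 1 = 12.81
  [1→3]: (25.62+15.54)/2 × 2 = 41.16
  [3→4]: (15.54+11.26)/2 × 1 = 13.4
  [4→6]: (11.26+5.88)/2 × 2 = 17.14
  Sum = 84.51 mcg/mL·hr
intranasal spray tail: 5.88/0.325 = 18.092; AUC_ev,0→∞ = 84.51 + 18.092 = 102.602 mcg/mL·hr
F = (AUC_ev/D_ev)/(AUC_iv/D_iv) = (102.602/25)/(87.21625/10) = 4.10408/8.721625 = 0.4706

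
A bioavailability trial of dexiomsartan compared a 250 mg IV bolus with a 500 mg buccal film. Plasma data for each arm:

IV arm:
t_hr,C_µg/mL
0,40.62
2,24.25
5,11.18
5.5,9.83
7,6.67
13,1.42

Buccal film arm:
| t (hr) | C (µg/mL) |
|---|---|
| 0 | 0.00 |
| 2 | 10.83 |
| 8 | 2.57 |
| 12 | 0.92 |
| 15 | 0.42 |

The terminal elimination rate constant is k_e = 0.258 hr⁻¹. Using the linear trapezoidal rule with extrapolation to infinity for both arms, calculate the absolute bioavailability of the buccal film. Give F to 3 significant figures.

F = 0.186

Trapezoidal AUC_0→13 (IV):
  [0→2]: (40.62+24.25)/2 × 2 = 64.87
  [2→5]: (24.25+11.18)/2 × 3 = 53.145
  [5→5.5]: (11.18+9.83)/2 × 0.5 = 5.2525
  [5.5→7]: (9.83+6.67)/2 × 1.5 = 12.375
  [7→13]: (6.67+1.42)/2 × 6 = 24.27
  Sum = 159.9125 µg/mL·hr
IV tail: 1.42/0.258 = 5.504; AUC_iv,0→∞ = 159.9125 + 5.504 = 165.4165 µg/mL·hr
Trapezoidal AUC_0→15 (buccal film):
  [0→2]: (0.00+10.83)/2 × 2 = 10.83
  [2→8]: (10.83+2.57)/2 × 6 = 40.2
  [8→12]: (2.57+0.92)/2 × 4 = 6.98
  [12→15]: (0.92+0.42)/2 × 3 = 2.01
  Sum = 60.02 µg/mL·hr
buccal film tail: 0.42/0.258 = 1.628; AUC_ev,0→∞ = 60.02 + 1.628 = 61.648 µg/mL·hr
F = (AUC_ev/D_ev)/(AUC_iv/D_iv) = (61.648/500)/(165.4165/250) = 0.123296/0.661666 = 0.1863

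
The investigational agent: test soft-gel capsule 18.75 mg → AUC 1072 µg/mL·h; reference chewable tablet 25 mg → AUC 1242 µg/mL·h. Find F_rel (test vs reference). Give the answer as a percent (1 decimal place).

F_rel = 115.1%

F_rel = (AUC_test/D_test) / (AUC_ref/D_ref)
      = (1072/18.75) / (1242/25)
      = 57.1733 / 49.68 = 1.1508 = 115.08%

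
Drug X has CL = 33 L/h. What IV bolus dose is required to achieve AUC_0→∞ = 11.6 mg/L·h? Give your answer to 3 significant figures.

Dose = 383 mg

Dose_iv = CL × AUC_0→∞
     = 33 × 11.6 = 382.8 mg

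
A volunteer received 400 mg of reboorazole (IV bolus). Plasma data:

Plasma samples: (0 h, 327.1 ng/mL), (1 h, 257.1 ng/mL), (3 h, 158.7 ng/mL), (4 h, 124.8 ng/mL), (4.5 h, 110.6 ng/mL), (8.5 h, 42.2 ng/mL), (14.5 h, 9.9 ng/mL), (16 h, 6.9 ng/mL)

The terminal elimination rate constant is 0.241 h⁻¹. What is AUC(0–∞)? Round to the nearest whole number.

Trapezoidal AUC_0→16:
  [0→1]: (327.1+257.1)/2 × 1 = 292.1
  [1→3]: (257.1+158.7)/2 × 2 = 415.8
  [3→4]: (158.7+124.8)/2 × 1 = 141.75
  [4→4.5]: (124.8+110.6)/2 × 0.5 = 58.85
  [4.5→8.5]: (110.6+42.2)/2 × 4 = 305.6
  [8.5→14.5]: (42.2+9.9)/2 × 6 = 156.3
  [14.5→16]: (9.9+6.9)/2 × 1.5 = 12.6
  Sum = 1383.0 ng/mL·h
Extrapolated tail: C_last / k_e = 6.9 / 0.241 = 28.631
AUC_0→∞ = 1383.0 + 28.631 = 1411.631 ng/mL·h

AUC = 1412 ng/mL·h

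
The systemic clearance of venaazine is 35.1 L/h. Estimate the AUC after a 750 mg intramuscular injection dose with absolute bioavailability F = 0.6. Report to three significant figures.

AUC = 12.8 mg/L·h

AUC_0→∞ = F × Dose / CL
        = 0.6 × 750 / 35.1 = 12.8205 mg/L·h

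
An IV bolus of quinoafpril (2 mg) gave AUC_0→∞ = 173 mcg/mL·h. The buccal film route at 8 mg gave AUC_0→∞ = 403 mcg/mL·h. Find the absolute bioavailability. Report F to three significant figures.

F = 0.582

F = (AUC_ev / D_ev) / (AUC_iv / D_iv)
  = (403/8) / (173/2)
  = 50.375 / 86.5 = 0.5824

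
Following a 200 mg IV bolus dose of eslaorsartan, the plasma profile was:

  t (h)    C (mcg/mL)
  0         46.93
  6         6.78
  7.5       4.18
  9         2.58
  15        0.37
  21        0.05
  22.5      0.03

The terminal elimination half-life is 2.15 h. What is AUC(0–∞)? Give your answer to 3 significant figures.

Trapezoidal AUC_0→22.5:
  [0→6]: (46.93+6.78)/2 × 6 = 161.13
  [6→7.5]: (6.78+4.18)/2 × 1.5 = 8.22
  [7.5→9]: (4.18+2.58)/2 × 1.5 = 5.07
  [9→15]: (2.58+0.37)/2 × 6 = 8.85
  [15→21]: (0.37+0.05)/2 × 6 = 1.26
  [21→22.5]: (0.05+0.03)/2 × 1.5 = 0.06
  Sum = 184.59 mcg/mL·h
k_e = ln2 / t½ = 0.693147 / 2.15 = 0.3224 h^-1
Extrapolated tail: C_last / k_e = 0.03 / 0.3224 = 0.093
AUC_0→∞ = 184.59 + 0.093 = 184.683 mcg/mL·h

AUC = 185 mcg/mL·h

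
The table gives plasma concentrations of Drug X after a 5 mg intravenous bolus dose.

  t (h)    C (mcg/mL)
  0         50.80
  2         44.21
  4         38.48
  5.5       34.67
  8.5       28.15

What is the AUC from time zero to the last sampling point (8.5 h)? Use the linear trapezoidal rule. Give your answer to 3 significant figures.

AUC = 327 mcg/mL·h

Trapezoidal AUC_0→8.5:
  [0→2]: (50.80+44.21)/2 × 2 = 95.01
  [2→4]: (44.21+38.48)/2 × 2 = 82.69
  [4→5.5]: (38.48+34.67)/2 × 1.5 = 54.8625
  [5.5→8.5]: (34.67+28.15)/2 × 3 = 94.23
  Sum = 326.7925 mcg/mL·h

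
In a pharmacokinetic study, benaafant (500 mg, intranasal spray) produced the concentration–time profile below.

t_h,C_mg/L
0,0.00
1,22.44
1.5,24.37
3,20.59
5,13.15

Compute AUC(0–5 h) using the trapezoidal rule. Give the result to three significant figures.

Trapezoidal AUC_0→5:
  [0→1]: (0.00+22.44)/2 × 1 = 11.22
  [1→1.5]: (22.44+24.37)/2 × 0.5 = 11.7025
  [1.5→3]: (24.37+20.59)/2 × 1.5 = 33.72
  [3→5]: (20.59+13.15)/2 × 2 = 33.74
  Sum = 90.3825 mg/L·h

AUC = 90.4 mg/L·h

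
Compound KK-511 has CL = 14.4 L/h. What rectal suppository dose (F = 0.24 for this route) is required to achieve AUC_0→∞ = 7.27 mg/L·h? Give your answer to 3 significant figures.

Dose = 436 mg

Dose = CL × AUC_0→∞ / F
     = 14.4 × 7.27 / 0.24 = 436.2 mg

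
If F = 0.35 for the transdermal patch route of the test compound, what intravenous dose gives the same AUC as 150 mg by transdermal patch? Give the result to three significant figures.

D_iv = 52.5 mg

Systemic exposure from an extravascular dose = F × D_ev, so the equivalent IV dose is F × D_ev.
D_iv = F × D_ev = 0.35 × 150 = 52.5 mg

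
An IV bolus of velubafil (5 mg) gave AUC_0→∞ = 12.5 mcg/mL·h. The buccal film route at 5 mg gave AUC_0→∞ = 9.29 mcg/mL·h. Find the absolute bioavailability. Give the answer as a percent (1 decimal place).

F = 74.3%

F = (AUC_ev / D_ev) / (AUC_iv / D_iv)
  = (9.29/5) / (12.5/5)
  = 1.858 / 2.5 = 0.7432
  = 74.32%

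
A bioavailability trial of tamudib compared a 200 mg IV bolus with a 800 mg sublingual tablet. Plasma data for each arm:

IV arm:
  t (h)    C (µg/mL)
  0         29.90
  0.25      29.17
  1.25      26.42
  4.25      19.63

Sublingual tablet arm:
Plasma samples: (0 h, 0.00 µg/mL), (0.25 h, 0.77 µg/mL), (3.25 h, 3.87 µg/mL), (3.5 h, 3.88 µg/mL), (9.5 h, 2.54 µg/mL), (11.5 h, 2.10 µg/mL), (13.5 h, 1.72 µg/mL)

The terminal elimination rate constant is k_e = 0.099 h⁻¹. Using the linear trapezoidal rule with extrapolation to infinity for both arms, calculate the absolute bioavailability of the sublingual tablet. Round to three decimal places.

Trapezoidal AUC_0→4.25 (IV):
  [0→0.25]: (29.90+29.17)/2 × 0.25 = 7.38375
  [0.25→1.25]: (29.17+26.42)/2 × 1 = 27.795
  [1.25→4.25]: (26.42+19.63)/2 × 3 = 69.075
  Sum = 104.25375 µg/mL·h
IV tail: 19.63/0.099 = 198.283; AUC_iv,0→∞ = 104.25375 + 198.283 = 302.53675 µg/mL·h
Trapezoidal AUC_0→13.5 (sublingual tablet):
  [0→0.25]: (0.00+0.77)/2 × 0.25 = 0.09625
  [0.25→3.25]: (0.77+3.87)/2 × 3 = 6.96
  [3.25→3.5]: (3.87+3.88)/2 × 0.25 = 0.96875
  [3.5→9.5]: (3.88+2.54)/2 × 6 = 19.26
  [9.5→11.5]: (2.54+2.10)/2 × 2 = 4.64
  [11.5→13.5]: (2.10+1.72)/2 × 2 = 3.82
  Sum = 35.745 µg/mL·h
sublingual tablet tail: 1.72/0.099 = 17.374; AUC_ev,0→∞ = 35.745 + 17.374 = 53.119 µg/mL·h
F = (AUC_ev/D_ev)/(AUC_iv/D_iv) = (53.119/800)/(302.53675/200) = 0.06639875/1.51268 = 0.0439

F = 0.044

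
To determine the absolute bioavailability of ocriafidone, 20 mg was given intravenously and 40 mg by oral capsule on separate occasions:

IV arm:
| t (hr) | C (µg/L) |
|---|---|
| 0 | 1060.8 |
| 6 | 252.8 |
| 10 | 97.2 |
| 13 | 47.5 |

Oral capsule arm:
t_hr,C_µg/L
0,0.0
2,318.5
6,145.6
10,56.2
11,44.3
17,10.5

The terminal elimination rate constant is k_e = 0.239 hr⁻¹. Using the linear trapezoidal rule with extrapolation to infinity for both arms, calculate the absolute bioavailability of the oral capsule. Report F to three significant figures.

F = 0.189

Trapezoidal AUC_0→13 (IV):
  [0→6]: (1060.8+252.8)/2 × 6 = 3940.8
  [6→10]: (252.8+97.2)/2 × 4 = 700.0
  [10→13]: (97.2+47.5)/2 × 3 = 217.05
  Sum = 4857.85 µg/L·hr
IV tail: 47.5/0.239 = 198.745; AUC_iv,0→∞ = 4857.85 + 198.745 = 5056.595 µg/L·hr
Trapezoidal AUC_0→17 (oral capsule):
  [0→2]: (0.0+318.5)/2 × 2 = 318.5
  [2→6]: (318.5+145.6)/2 × 4 = 928.2
  [6→10]: (145.6+56.2)/2 × 4 = 403.6
  [10→11]: (56.2+44.3)/2 × 1 = 50.25
  [11→17]: (44.3+10.5)/2 × 6 = 164.4
  Sum = 1864.95 µg/L·hr
oral capsule tail: 10.5/0.239 = 43.933; AUC_ev,0→∞ = 1864.95 + 43.933 = 1908.883 µg/L·hr
F = (AUC_ev/D_ev)/(AUC_iv/D_iv) = (1908.883/40)/(5056.595/20) = 47.722075/252.82975 = 0.1888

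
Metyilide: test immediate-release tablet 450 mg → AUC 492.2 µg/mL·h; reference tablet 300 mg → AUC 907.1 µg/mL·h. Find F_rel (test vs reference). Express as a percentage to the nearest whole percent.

F_rel = 36%

F_rel = (AUC_test/D_test) / (AUC_ref/D_ref)
      = (492.2/450) / (907.1/300)
      = 1.09378 / 3.02367 = 0.3617 = 36.17%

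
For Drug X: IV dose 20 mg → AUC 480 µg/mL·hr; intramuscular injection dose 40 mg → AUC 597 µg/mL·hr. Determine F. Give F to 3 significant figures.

F = (AUC_ev / D_ev) / (AUC_iv / D_iv)
  = (597/40) / (480/20)
  = 14.925 / 24 = 0.6219

F = 0.622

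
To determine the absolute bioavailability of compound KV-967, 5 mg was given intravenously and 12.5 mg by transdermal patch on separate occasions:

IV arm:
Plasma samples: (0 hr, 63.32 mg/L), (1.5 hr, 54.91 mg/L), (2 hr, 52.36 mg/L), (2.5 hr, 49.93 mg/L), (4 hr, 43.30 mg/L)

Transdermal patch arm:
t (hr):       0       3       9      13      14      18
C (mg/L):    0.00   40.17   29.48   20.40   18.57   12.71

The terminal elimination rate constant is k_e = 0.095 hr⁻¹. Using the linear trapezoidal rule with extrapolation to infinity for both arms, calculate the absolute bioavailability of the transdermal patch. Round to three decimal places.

F = 0.351

Trapezoidal AUC_0→4 (IV):
  [0→1.5]: (63.32+54.91)/2 × 1.5 = 88.6725
  [1.5→2]: (54.91+52.36)/2 × 0.5 = 26.8175
  [2→2.5]: (52.36+49.93)/2 × 0.5 = 25.5725
  [2.5→4]: (49.93+43.30)/2 × 1.5 = 69.9225
  Sum = 210.985 mg/L·hr
IV tail: 43.30/0.095 = 455.789; AUC_iv,0→∞ = 210.985 + 455.789 = 666.774 mg/L·hr
Trapezoidal AUC_0→18 (transdermal patch):
  [0→3]: (0.00+40.17)/2 × 3 = 60.255
  [3→9]: (40.17+29.48)/2 × 6 = 208.95
  [9→13]: (29.48+20.40)/2 × 4 = 99.76
  [13→14]: (20.40+18.57)/2 × 1 = 19.485
  [14→18]: (18.57+12.71)/2 × 4 = 62.56
  Sum = 451.01 mg/L·hr
transdermal patch tail: 12.71/0.095 = 133.789; AUC_ev,0→∞ = 451.01 + 133.789 = 584.799 mg/L·hr
F = (AUC_ev/D_ev)/(AUC_iv/D_iv) = (584.799/12.5)/(666.774/5) = 46.78392/133.3548 = 0.3508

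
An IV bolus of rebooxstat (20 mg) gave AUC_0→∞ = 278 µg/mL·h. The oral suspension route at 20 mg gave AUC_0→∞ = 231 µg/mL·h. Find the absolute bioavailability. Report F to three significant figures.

F = (AUC_ev / D_ev) / (AUC_iv / D_iv)
  = (231/20) / (278/20)
  = 11.55 / 13.9 = 0.8309

F = 0.831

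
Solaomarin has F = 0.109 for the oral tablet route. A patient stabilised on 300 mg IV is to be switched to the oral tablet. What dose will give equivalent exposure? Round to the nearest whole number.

D_oral = 2752 mg

For equal systemic exposure: F × D_ev = D_iv
D_ev = D_iv / F = 300 / 0.109 = 2752.29 mg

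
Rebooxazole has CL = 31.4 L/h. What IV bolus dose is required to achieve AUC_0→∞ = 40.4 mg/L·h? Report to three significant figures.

Dose_iv = CL × AUC_0→∞
     = 31.4 × 40.4 = 1268.56 mg

Dose = 1270 mg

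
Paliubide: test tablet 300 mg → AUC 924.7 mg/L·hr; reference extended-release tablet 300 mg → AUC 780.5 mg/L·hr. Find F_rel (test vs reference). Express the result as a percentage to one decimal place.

F_rel = (AUC_test/D_test) / (AUC_ref/D_ref)
      = (924.7/300) / (780.5/300)
      = 3.08233 / 2.60167 = 1.1848 = 118.48%

F_rel = 118.5%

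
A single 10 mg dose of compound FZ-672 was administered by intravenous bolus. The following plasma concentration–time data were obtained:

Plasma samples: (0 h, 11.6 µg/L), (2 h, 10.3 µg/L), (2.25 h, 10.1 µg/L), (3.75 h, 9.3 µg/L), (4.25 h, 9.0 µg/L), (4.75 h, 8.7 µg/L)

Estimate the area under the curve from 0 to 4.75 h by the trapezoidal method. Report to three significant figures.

Trapezoidal AUC_0→4.75:
  [0→2]: (11.6+10.3)/2 × 2 = 21.9
  [2→2.25]: (10.3+10.1)/2 × 0.25 = 2.55
  [2.25→3.75]: (10.1+9.3)/2 × 1.5 = 14.55
  [3.75→4.25]: (9.3+9.0)/2 × 0.5 = 4.575
  [4.25→4.75]: (9.0+8.7)/2 × 0.5 = 4.425
  Sum = 48.0 µg/L·h

AUC = 48.0 µg/L·h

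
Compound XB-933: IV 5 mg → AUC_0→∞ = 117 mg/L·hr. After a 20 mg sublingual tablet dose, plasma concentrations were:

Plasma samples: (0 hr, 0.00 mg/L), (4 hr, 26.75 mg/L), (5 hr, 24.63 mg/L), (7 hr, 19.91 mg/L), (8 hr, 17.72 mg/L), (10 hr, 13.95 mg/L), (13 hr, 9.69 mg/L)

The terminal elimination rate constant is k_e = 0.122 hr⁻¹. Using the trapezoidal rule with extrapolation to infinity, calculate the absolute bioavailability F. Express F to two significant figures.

F = 0.62

Trapezoidal AUC_0→13 (sublingual tablet):
  [0→4]: (0.00+26.75)/2 × 4 = 53.5
  [4→5]: (26.75+24.63)/2 × 1 = 25.69
  [5→7]: (24.63+19.91)/2 × 2 = 44.54
  [7→8]: (19.91+17.72)/2 × 1 = 18.815
  [8→10]: (17.72+13.95)/2 × 2 = 31.67
  [10→13]: (13.95+9.69)/2 × 3 = 35.46
  Sum = 209.675 mg/L·hr
Tail: C_last/k_e = 9.69/0.122 = 79.426
AUC_0→∞ (sublingual tablet) = 209.675 + 79.426 = 289.101 mg/L·hr
F = (AUC_ev/D_ev)/(AUC_iv/D_iv) = (289.101/20)/(117/5) = 14.45505/23.4 = 0.6177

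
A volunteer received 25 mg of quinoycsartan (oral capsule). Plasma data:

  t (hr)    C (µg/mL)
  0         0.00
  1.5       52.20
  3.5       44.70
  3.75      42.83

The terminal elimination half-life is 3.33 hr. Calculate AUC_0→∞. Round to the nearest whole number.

AUC = 353 µg/mL·hr

Trapezoidal AUC_0→3.75:
  [0→1.5]: (0.00+52.20)/2 × 1.5 = 39.15
  [1.5→3.5]: (52.20+44.70)/2 × 2 = 96.9
  [3.5→3.75]: (44.70+42.83)/2 × 0.25 = 10.94125
  Sum = 146.99125 µg/mL·hr
k_e = ln2 / t½ = 0.693147 / 3.33 = 0.2082 hr^-1
Extrapolated tail: C_last / k_e = 42.83 / 0.2082 = 205.716
AUC_0→∞ = 146.99125 + 205.716 = 352.70725 µg/mL·hr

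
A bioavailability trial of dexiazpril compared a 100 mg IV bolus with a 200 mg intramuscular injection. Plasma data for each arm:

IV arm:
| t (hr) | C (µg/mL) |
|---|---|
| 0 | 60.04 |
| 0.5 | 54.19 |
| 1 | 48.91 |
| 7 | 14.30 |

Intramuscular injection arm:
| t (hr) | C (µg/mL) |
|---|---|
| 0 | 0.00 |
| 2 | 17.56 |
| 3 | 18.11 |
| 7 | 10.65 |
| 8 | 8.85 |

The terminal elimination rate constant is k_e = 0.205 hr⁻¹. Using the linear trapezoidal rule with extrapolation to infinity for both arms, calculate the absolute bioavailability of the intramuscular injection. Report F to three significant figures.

F = 0.232

Trapezoidal AUC_0→7 (IV):
  [0→0.5]: (60.04+54.19)/2 × 0.5 = 28.5575
  [0.5→1]: (54.19+48.91)/2 × 0.5 = 25.775
  [1→7]: (48.91+14.30)/2 × 6 = 189.63
  Sum = 243.9625 µg/mL·hr
IV tail: 14.30/0.205 = 69.756; AUC_iv,0→∞ = 243.9625 + 69.756 = 313.7185 µg/mL·hr
Trapezoidal AUC_0→8 (intramuscular injection):
  [0→2]: (0.00+17.56)/2 × 2 = 17.56
  [2→3]: (17.56+18.11)/2 × 1 = 17.835
  [3→7]: (18.11+10.65)/2 × 4 = 57.52
  [7→8]: (10.65+8.85)/2 × 1 = 9.75
  Sum = 102.665 µg/mL·hr
intramuscular injection tail: 8.85/0.205 = 43.171; AUC_ev,0→∞ = 102.665 + 43.171 = 145.836 µg/mL·hr
F = (AUC_ev/D_ev)/(AUC_iv/D_iv) = (145.836/200)/(313.7185/100) = 0.72918/3.137185 = 0.2324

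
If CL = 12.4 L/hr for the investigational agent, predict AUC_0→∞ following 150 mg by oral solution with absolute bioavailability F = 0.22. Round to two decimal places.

AUC = 2.66 mg/L·hr

AUC_0→∞ = F × Dose / CL
        = 0.22 × 150 / 12.4 = 2.66129 mg/L·hr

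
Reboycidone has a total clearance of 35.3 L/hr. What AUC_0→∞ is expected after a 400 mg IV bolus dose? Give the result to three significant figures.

AUC = 11.3 mg/L·hr

AUC_0→∞ = Dose_iv / CL
        = 400 / 35.3 = 11.3314 mg/L·hr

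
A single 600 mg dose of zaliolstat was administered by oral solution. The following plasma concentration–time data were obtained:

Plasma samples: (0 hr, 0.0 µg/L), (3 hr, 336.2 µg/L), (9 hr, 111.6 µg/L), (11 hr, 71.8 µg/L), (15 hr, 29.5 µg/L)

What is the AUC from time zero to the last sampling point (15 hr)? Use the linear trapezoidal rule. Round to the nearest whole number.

AUC = 2234 µg/L·hr

Trapezoidal AUC_0→15:
  [0→3]: (0.0+336.2)/2 × 3 = 504.3
  [3→9]: (336.2+111.6)/2 × 6 = 1343.4
  [9→11]: (111.6+71.8)/2 × 2 = 183.4
  [11→15]: (71.8+29.5)/2 × 4 = 202.6
  Sum = 2233.7 µg/L·hr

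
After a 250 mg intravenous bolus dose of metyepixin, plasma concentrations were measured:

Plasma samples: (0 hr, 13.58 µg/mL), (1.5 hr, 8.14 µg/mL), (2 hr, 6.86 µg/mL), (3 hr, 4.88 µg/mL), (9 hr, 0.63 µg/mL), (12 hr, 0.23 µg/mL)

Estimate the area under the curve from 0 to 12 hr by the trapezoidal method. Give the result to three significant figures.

AUC = 43.7 µg/mL·hr

Trapezoidal AUC_0→12:
  [0→1.5]: (13.58+8.14)/2 × 1.5 = 16.29
  [1.5→2]: (8.14+6.86)/2 × 0.5 = 3.75
  [2→3]: (6.86+4.88)/2 × 1 = 5.87
  [3→9]: (4.88+0.63)/2 × 6 = 16.53
  [9→12]: (0.63+0.23)/2 × 3 = 1.29
  Sum = 43.73 µg/mL·hr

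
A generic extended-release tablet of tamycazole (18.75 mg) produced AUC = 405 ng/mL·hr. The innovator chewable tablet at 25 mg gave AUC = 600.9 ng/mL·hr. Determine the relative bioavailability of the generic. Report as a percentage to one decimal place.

F_rel = (AUC_test/D_test) / (AUC_ref/D_ref)
      = (405/18.75) / (600.9/25)
      = 21.6 / 24.036 = 0.8987 = 89.87%

F_rel = 89.9%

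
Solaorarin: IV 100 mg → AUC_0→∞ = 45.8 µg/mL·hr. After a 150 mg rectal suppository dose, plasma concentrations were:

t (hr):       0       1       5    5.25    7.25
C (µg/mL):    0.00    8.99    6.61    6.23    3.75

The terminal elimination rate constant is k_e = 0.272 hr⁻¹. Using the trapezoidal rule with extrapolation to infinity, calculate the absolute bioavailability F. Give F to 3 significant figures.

Trapezoidal AUC_0→7.25 (rectal suppository):
  [0→1]: (0.00+8.99)/2 × 1 = 4.495
  [1→5]: (8.99+6.61)/2 × 4 = 31.2
  [5→5.25]: (6.61+6.23)/2 × 0.25 = 1.605
  [5.25→7.25]: (6.23+3.75)/2 × 2 = 9.98
  Sum = 47.28 µg/mL·hr
Tail: C_last/k_e = 3.75/0.272 = 13.787
AUC_0→∞ (rectal suppository) = 47.28 + 13.787 = 61.067 µg/mL·hr
F = (AUC_ev/D_ev)/(AUC_iv/D_iv) = (61.067/150)/(45.8/100) = 0.407113/0.458 = 0.8889

F = 0.889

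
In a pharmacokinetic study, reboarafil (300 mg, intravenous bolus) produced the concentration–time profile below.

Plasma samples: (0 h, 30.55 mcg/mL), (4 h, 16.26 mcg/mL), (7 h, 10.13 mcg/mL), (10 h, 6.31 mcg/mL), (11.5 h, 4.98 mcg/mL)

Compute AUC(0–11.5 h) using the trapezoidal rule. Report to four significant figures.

AUC = 166.3 mcg/mL·h

Trapezoidal AUC_0→11.5:
  [0→4]: (30.55+16.26)/2 × 4 = 93.62
  [4→7]: (16.26+10.13)/2 × 3 = 39.585
  [7→10]: (10.13+6.31)/2 × 3 = 24.66
  [10→11.5]: (6.31+4.98)/2 × 1.5 = 8.4675
  Sum = 166.3325 mcg/mL·h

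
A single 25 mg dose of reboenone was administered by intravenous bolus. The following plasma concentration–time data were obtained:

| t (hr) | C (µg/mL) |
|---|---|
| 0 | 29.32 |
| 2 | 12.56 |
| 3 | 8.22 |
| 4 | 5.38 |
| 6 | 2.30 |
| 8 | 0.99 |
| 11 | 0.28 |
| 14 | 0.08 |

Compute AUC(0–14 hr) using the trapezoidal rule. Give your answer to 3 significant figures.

Trapezoidal AUC_0→14:
  [0→2]: (29.32+12.56)/2 × 2 = 41.88
  [2→3]: (12.56+8.22)/2 × 1 = 10.39
  [3→4]: (8.22+5.38)/2 × 1 = 6.8
  [4→6]: (5.38+2.30)/2 × 2 = 7.68
  [6→8]: (2.30+0.99)/2 × 2 = 3.29
  [8→11]: (0.99+0.28)/2 × 3 = 1.905
  [11→14]: (0.28+0.08)/2 × 3 = 0.54
  Sum = 72.485 µg/mL·hr

AUC = 72.5 µg/mL·hr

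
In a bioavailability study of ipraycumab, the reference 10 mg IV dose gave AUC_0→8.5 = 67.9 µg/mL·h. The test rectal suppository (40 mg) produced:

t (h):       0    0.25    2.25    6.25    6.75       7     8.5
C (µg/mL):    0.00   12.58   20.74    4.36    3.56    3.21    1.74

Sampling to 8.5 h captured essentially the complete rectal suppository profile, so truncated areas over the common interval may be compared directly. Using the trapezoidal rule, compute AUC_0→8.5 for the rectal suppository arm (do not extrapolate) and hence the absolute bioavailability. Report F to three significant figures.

F = 0.337

Trapezoidal AUC_0→8.5 (rectal suppository):
  [0→0.25]: (0.00+12.58)/2 × 0.25 = 1.5725
  [0.25→2.25]: (12.58+20.74)/2 × 2 = 33.32
  [2.25→6.25]: (20.74+4.36)/2 × 4 = 50.2
  [6.25→6.75]: (4.36+3.56)/2 × 0.5 = 1.98
  [6.75→7]: (3.56+3.21)/2 × 0.25 = 0.84625
  [7→8.5]: (3.21+1.74)/2 × 1.5 = 3.7125
  Sum = 91.63125 µg/mL·h
F = (AUC_ev/D_ev)/(AUC_iv/D_iv) = (91.63125/40)/(67.9/10) = 2.29078/6.79 = 0.3374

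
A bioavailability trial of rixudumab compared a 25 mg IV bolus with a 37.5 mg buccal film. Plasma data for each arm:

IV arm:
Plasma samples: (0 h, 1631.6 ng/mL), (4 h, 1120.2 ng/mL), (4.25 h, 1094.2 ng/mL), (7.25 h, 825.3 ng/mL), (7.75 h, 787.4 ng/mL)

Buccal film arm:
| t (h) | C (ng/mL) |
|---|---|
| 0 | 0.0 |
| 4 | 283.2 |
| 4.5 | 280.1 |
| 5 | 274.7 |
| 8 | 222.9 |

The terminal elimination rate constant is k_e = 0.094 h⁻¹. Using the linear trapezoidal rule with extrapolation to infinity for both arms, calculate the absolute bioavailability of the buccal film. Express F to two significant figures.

Trapezoidal AUC_0→7.75 (IV):
  [0→4]: (1631.6+1120.2)/2 × 4 = 5503.6
  [4→4.25]: (1120.2+1094.2)/2 × 0.25 = 276.8
  [4.25→7.25]: (1094.2+825.3)/2 × 3 = 2879.25
  [7.25→7.75]: (825.3+787.4)/2 × 0.5 = 403.175
  Sum = 9062.825 ng/mL·h
IV tail: 787.4/0.094 = 8376.596; AUC_iv,0→∞ = 9062.825 + 8376.596 = 17439.421 ng/mL·h
Trapezoidal AUC_0→8 (buccal film):
  [0→4]: (0.0+283.2)/2 × 4 = 566.4
  [4→4.5]: (283.2+280.1)/2 × 0.5 = 140.825
  [4.5→5]: (280.1+274.7)/2 × 0.5 = 138.7
  [5→8]: (274.7+222.9)/2 × 3 = 746.4
  Sum = 1592.325 ng/mL·h
buccal film tail: 222.9/0.094 = 2371.277; AUC_ev,0→∞ = 1592.325 + 2371.277 = 3963.602 ng/mL·h
F = (AUC_ev/D_ev)/(AUC_iv/D_iv) = (3963.602/37.5)/(17439.421/25) = 105.696/697.57684 = 0.1515

F = 0.15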